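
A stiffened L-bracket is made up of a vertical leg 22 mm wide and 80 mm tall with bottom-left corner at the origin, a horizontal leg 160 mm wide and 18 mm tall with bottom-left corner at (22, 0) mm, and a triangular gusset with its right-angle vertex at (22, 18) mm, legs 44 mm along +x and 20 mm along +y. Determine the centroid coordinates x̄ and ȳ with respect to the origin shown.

x̄ = 64.81 mm, ȳ = 21.10 mm

vertical leg: A = 22 × 80 = 1760.00, centroid at (11.00, 40.00).
horizontal leg: A = 160 × 18 = 2880.00, centroid at (102.00, 9.00).
gusset: A = ½·44·20 = 440.00, centroid at (36.67, 24.67).
ΣA = 5080.00 mm²
ΣAx̄ = (1760.00)(11.00) + (2880.00)(102.00) + (440.00)(36.67) = 329253.33 mm³
ΣAȳ = (1760.00)(40.00) + (2880.00)(9.00) + (440.00)(24.67) = 107173.33 mm³
x̄ = 329253.33 / 5080.00 = 64.81 mm
ȳ = 107173.33 / 5080.00 = 21.10 mm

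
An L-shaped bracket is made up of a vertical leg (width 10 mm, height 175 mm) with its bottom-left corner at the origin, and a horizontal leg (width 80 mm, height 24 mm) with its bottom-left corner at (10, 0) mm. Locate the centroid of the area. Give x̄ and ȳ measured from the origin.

x̄ = 28.54 mm, ȳ = 48.00 mm

vertical leg: A = 10 × 175 = 1750.00, centroid at (5.00, 87.50).
horizontal leg: A = 80 × 24 = 1920.00, centroid at (50.00, 12.00).
ΣA = 3670.00 mm²
ΣAx̄ = (1750.00)(5.00) + (1920.00)(50.00) = 104750.00 mm³
ΣAȳ = (1750.00)(87.50) + (1920.00)(12.00) = 176165.00 mm³
x̄ = 104750.00 / 3670.00 = 28.54 mm
ȳ = 176165.00 / 3670.00 = 48.00 mm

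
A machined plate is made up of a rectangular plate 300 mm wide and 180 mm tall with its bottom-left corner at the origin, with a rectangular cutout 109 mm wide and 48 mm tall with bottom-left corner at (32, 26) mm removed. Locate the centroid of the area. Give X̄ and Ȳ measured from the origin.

plate: A = 300 × 180 = 54000.00, centroid at (150.00, 90.00).
hole: A = −(109 × 48) = -5232.00, centroid at (86.50, 50.00).
ΣA = 48768.00 mm², ΣAX̄ = 7647432.00 mm³, ΣAȲ = 4598400.00 mm³.
X̄ = 7647432.00/48768.00 = 156.81 mm; Ȳ = 4598400.00/48768.00 = 94.29 mm.

X̄ = 156.81 mm, Ȳ = 94.29 mm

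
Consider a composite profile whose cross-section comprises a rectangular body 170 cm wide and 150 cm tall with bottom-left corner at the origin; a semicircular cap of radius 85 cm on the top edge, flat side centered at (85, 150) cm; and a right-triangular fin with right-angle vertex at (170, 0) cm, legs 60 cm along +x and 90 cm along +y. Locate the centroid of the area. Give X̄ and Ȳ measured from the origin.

X̄ = 92.17 cm, Ȳ = 103.80 cm

Part | A | x̄ᵢ | ȳᵢ | A·x̄ᵢ | A·ȳᵢ
rectangular body | 25500.00 | 85.00 | 75.00 | 2167500.00 | 1912500.00
semicircular top | 11349.00 | 85.00 | 186.08 | 964665.29 | 2111767.19
triangular fin | 2700.00 | 190.00 | 30.00 | 513000.00 | 81000.00
Σ | 39549.00 |  |  | 3645165.29 | 4105267.19
X̄ = 3645165.29 / 39549.00 = 92.17 cm
Ȳ = 4105267.19 / 39549.00 = 103.80 cm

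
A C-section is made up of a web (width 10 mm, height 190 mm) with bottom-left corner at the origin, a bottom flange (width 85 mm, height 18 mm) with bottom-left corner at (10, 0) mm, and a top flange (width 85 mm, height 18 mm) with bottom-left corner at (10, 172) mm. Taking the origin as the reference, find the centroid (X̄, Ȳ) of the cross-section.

X̄ = 34.30 mm, Ȳ = 95.00 mm

web: A = 10 × 190 = 1900.00, centroid at (5.00, 95.00).
bottom flange: A = 85 × 18 = 1530.00, centroid at (52.50, 9.00).
top flange: A = 85 × 18 = 1530.00, centroid at (52.50, 181.00).
ΣA = 4960.00 mm², ΣAX̄ = 170150.00 mm³, ΣAȲ = 471200.00 mm³.
X̄ = 170150.00/4960.00 = 34.30 mm; Ȳ = 471200.00/4960.00 = 95.00 mm.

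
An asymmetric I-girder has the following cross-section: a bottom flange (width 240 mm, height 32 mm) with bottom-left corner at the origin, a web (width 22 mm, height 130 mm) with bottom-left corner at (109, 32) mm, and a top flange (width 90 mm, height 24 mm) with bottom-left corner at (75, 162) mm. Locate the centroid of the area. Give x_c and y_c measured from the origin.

x_c = 120.00 mm, y_c = 61.11 mm

bottom flange: A = 240 × 32 = 7680.00, centroid at (120.00, 16.00).
web: A = 22 × 130 = 2860.00, centroid at (120.00, 97.00).
top flange: A = 90 × 24 = 2160.00, centroid at (120.00, 174.00).
ΣA = 12700.00 mm²
ΣAx_c = (7680.00)(120.00) + (2860.00)(120.00) + (2160.00)(120.00) = 1524000.00 mm³
ΣAy_c = (7680.00)(16.00) + (2860.00)(97.00) + (2160.00)(174.00) = 776140.00 mm³
x_c = 1524000.00 / 12700.00 = 120.00 mm
y_c = 776140.00 / 12700.00 = 61.11 mm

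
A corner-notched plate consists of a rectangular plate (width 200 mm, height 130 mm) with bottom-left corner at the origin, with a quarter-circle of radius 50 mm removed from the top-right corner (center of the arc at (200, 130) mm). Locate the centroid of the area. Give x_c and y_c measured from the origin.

x_c = 93.56 mm, y_c = 61.42 mm

plate: A = 200 × 130 = 26000.00, centroid at (100.00, 65.00).
removed quarter-circle: A = −¼π·50² = -1963.50, centroid at (178.78, 108.78).
ΣA = 24036.50 mm²
ΣAx_c = (26000.00)(100.00) + (-1963.50)(178.78) = 2248967.58 mm³
ΣAy_c = (26000.00)(65.00) + (-1963.50)(108.78) = 1476412.26 mm³
x_c = 2248967.58 / 24036.50 = 93.56 mm
y_c = 1476412.26 / 24036.50 = 61.42 mm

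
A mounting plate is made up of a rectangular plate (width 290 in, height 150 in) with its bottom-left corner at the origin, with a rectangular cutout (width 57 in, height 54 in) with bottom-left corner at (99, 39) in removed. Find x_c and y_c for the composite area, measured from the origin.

x_c = 146.33 in, y_c = 75.69 in

plate: A = 290 × 150 = 43500.00, centroid at (145.00, 75.00).
hole: A = −(57 × 54) = -3078.00, centroid at (127.50, 66.00).
ΣA = 40422.00 in², ΣAx_c = 5915055.00 in³, ΣAy_c = 3059352.00 in³.
x_c = 5915055.00/40422.00 = 146.33 in; y_c = 3059352.00/40422.00 = 75.69 in.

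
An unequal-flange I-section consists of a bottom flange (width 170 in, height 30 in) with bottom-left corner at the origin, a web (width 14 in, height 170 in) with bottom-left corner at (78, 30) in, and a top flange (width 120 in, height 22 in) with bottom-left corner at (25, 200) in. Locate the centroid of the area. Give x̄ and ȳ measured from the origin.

x̄ = 85.00 in, ȳ = 89.65 in

Part | A | x̄ᵢ | ȳᵢ | A·x̄ᵢ | A·ȳᵢ
bottom flange | 5100.00 | 85.00 | 15.00 | 433500.00 | 76500.00
web | 2380.00 | 85.00 | 115.00 | 202300.00 | 273700.00
top flange | 2640.00 | 85.00 | 211.00 | 224400.00 | 557040.00
Σ | 10120.00 |  |  | 860200.00 | 907240.00
x̄ = 860200.00 / 10120.00 = 85.00 in
ȳ = 907240.00 / 10120.00 = 89.65 in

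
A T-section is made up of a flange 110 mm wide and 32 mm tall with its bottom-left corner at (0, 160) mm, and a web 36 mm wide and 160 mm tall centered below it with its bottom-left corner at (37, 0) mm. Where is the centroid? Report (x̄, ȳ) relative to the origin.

Part | A | x̄ᵢ | ȳᵢ | A·x̄ᵢ | A·ȳᵢ
web | 5760.00 | 55.00 | 80.00 | 316800.00 | 460800.00
flange | 3520.00 | 55.00 | 176.00 | 193600.00 | 619520.00
Σ | 9280.00 |  |  | 510400.00 | 1080320.00
x̄ = 510400.00 / 9280.00 = 55.00 mm
ȳ = 1080320.00 / 9280.00 = 116.41 mm

x̄ = 55.00 mm, ȳ = 116.41 mm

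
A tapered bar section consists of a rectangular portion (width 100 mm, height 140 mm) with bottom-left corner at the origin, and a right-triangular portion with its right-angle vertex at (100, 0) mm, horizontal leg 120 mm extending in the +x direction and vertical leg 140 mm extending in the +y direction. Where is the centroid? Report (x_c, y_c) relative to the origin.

rectangular portion: A = 100 × 140 = 14000.00, centroid at (50.00, 70.00).
triangular portion: A = ½·120·140 = 8400.00, centroid at (140.00, 46.67).
ΣA = 22400.00 mm², ΣAx_c = 1876000.00 mm³, ΣAy_c = 1372000.00 mm³.
x_c = 1876000.00/22400.00 = 83.75 mm; y_c = 1372000.00/22400.00 = 61.25 mm.

x_c = 83.75 mm, y_c = 61.25 mm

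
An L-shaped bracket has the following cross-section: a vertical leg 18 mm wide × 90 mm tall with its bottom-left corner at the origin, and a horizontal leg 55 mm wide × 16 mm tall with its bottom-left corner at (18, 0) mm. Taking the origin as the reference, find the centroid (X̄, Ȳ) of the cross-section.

vertical leg: A = 18 × 90 = 1620.00, centroid at (9.00, 45.00).
horizontal leg: A = 55 × 16 = 880.00, centroid at (45.50, 8.00).
ΣA = 2500.00 mm²
ΣAX̄ = (1620.00)(9.00) + (880.00)(45.50) = 54620.00 mm³
ΣAȲ = (1620.00)(45.00) + (880.00)(8.00) = 79940.00 mm³
X̄ = 54620.00 / 2500.00 = 21.85 mm
Ȳ = 79940.00 / 2500.00 = 31.98 mm

X̄ = 21.85 mm, Ȳ = 31.98 mm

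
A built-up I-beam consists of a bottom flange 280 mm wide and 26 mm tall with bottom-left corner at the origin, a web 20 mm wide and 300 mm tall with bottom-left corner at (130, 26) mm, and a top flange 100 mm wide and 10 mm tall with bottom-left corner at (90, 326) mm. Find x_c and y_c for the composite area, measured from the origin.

bottom flange: A = 280 × 26 = 7280.00, centroid at (140.00, 13.00).
web: A = 20 × 300 = 6000.00, centroid at (140.00, 176.00).
top flange: A = 100 × 10 = 1000.00, centroid at (140.00, 331.00).
ΣA = 14280.00 mm², ΣAx_c = 1999200.00 mm³, ΣAy_c = 1481640.00 mm³.
x_c = 1999200.00/14280.00 = 140.00 mm; y_c = 1481640.00/14280.00 = 103.76 mm.

x_c = 140.00 mm, y_c = 103.76 mm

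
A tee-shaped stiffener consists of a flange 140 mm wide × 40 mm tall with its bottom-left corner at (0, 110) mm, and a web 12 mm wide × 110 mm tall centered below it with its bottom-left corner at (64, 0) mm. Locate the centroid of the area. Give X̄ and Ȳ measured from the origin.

web: A = 12 × 110 = 1320.00, centroid at (70.00, 55.00).
flange: A = 140 × 40 = 5600.00, centroid at (70.00, 130.00).
ΣA = 6920.00 mm², ΣAX̄ = 484400.00 mm³, ΣAȲ = 800600.00 mm³.
X̄ = 484400.00/6920.00 = 70.00 mm; Ȳ = 800600.00/6920.00 = 115.69 mm.

X̄ = 70.00 mm, Ȳ = 115.69 mm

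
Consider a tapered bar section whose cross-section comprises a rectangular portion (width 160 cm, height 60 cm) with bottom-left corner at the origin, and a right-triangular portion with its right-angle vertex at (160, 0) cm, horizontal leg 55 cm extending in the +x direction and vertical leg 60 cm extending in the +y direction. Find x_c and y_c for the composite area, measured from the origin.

x_c = 94.42 cm, y_c = 28.53 cm

rectangular portion: A = 160 × 60 = 9600.00, centroid at (80.00, 30.00).
triangular portion: A = ½·55·60 = 1650.00, centroid at (178.33, 20.00).
ΣA = 11250.00 cm²
ΣAx_c = (9600.00)(80.00) + (1650.00)(178.33) = 1062250.00 cm³
ΣAy_c = (9600.00)(30.00) + (1650.00)(20.00) = 321000.00 cm³
x_c = 1062250.00 / 11250.00 = 94.42 cm
y_c = 321000.00 / 11250.00 = 28.53 cm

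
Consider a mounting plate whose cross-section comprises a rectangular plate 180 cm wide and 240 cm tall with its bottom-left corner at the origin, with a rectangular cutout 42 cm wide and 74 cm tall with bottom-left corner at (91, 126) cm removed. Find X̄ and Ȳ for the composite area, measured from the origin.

Part | A | x̄ᵢ | ȳᵢ | A·x̄ᵢ | A·ȳᵢ
plate | 43200.00 | 90.00 | 120.00 | 3888000.00 | 5184000.00
hole | -3108.00 | 112.00 | 163.00 | -348096.00 | -506604.00
Σ | 40092.00 |  |  | 3539904.00 | 4677396.00
X̄ = 3539904.00 / 40092.00 = 88.29 cm
Ȳ = 4677396.00 / 40092.00 = 116.67 cm

X̄ = 88.29 cm, Ȳ = 116.67 cm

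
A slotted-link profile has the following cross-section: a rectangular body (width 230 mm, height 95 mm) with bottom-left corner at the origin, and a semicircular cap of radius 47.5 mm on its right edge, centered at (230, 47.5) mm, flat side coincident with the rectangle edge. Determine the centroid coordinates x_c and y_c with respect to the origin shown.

rectangular body: A = 230 × 95 = 21850.00, centroid at (115.00, 47.50).
semicircular end: A = ½π·47.5² = 3544.11, centroid at (250.16, 47.50).
ΣA = 25394.11 mm², ΣAx_c = 3399343.04 mm³, ΣAy_c = 1206220.19 mm³.
x_c = 3399343.04/25394.11 = 133.86 mm; y_c = 1206220.19/25394.11 = 47.50 mm.

x_c = 133.86 mm, y_c = 47.50 mm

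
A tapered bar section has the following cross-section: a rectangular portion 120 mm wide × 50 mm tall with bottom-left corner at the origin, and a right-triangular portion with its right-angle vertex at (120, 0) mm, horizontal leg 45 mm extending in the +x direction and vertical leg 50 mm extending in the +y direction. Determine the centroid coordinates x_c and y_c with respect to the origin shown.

Part | A | x̄ᵢ | ȳᵢ | A·x̄ᵢ | A·ȳᵢ
rectangular portion | 6000.00 | 60.00 | 25.00 | 360000.00 | 150000.00
triangular portion | 1125.00 | 135.00 | 16.67 | 151875.00 | 18750.00
Σ | 7125.00 |  |  | 511875.00 | 168750.00
x_c = 511875.00 / 7125.00 = 71.84 mm
y_c = 168750.00 / 7125.00 = 23.68 mm

x_c = 71.84 mm, y_c = 23.68 mm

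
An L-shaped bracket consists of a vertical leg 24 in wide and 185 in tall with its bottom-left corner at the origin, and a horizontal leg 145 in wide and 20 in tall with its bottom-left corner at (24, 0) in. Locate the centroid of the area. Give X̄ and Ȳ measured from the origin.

vertical leg: A = 24 × 185 = 4440.00, centroid at (12.00, 92.50).
horizontal leg: A = 145 × 20 = 2900.00, centroid at (96.50, 10.00).
ΣA = 7340.00 in², ΣAX̄ = 333130.00 in³, ΣAȲ = 439700.00 in³.
X̄ = 333130.00/7340.00 = 45.39 in; Ȳ = 439700.00/7340.00 = 59.90 in.

X̄ = 45.39 in, Ȳ = 59.90 in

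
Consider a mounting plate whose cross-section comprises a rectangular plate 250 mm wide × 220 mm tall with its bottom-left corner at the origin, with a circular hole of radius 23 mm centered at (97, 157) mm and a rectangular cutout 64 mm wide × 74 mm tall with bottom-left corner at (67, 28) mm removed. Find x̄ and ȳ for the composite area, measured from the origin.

Part | A | x̄ᵢ | ȳᵢ | A·x̄ᵢ | A·ȳᵢ
plate | 55000.00 | 125.00 | 110.00 | 6875000.00 | 6050000.00
hole 1 | -1661.90 | 97.00 | 157.00 | -161204.54 | -260918.69
hole 2 | -4736.00 | 99.00 | 65.00 | -468864.00 | -307840.00
Σ | 48602.10 |  |  | 6244931.46 | 5481241.31
x̄ = 6244931.46 / 48602.10 = 128.49 mm
ȳ = 5481241.31 / 48602.10 = 112.78 mm

x̄ = 128.49 mm, ȳ = 112.78 mm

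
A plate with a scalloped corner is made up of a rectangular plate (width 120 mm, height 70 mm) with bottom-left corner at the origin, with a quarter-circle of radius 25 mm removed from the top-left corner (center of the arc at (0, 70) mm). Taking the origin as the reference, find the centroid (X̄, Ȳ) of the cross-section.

X̄ = 63.07 mm, Ȳ = 33.49 mm

plate: A = 120 × 70 = 8400.00, centroid at (60.00, 35.00).
removed quarter-circle: A = −¼π·25² = -490.87, centroid at (10.61, 59.39).
ΣA = 7909.13 mm²
ΣAX̄ = (8400.00)(60.00) + (-490.87)(10.61) = 498791.67 mm³
ΣAȲ = (8400.00)(35.00) + (-490.87)(59.39) = 264847.16 mm³
X̄ = 498791.67 / 7909.13 = 63.07 mm
Ȳ = 264847.16 / 7909.13 = 33.49 mm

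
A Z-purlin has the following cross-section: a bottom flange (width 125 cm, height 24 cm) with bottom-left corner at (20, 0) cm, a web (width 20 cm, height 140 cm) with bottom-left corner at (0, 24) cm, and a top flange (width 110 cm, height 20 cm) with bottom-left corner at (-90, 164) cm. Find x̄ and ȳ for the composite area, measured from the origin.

bottom flange: A = 125 × 24 = 3000.00, centroid at (82.50, 12.00).
web: A = 20 × 140 = 2800.00, centroid at (10.00, 94.00).
top flange: A = 110 × 20 = 2200.00, centroid at (-35.00, 174.00).
ΣA = 8000.00 cm², ΣAx̄ = 198500.00 cm³, ΣAȳ = 682000.00 cm³.
x̄ = 198500.00/8000.00 = 24.81 cm; ȳ = 682000.00/8000.00 = 85.25 cm.

x̄ = 24.81 cm, ȳ = 85.25 cm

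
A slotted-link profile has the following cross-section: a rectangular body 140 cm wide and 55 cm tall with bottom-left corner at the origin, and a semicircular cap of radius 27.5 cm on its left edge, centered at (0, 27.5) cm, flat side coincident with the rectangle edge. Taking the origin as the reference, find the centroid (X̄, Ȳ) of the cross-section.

rectangular body: A = 140 × 55 = 7700.00, centroid at (70.00, 27.50).
semicircular end: A = ½π·27.5² = 1187.91, centroid at (-11.67, 27.50).
ΣA = 8887.91 cm²
ΣAX̄ = (7700.00)(70.00) + (1187.91)(-11.67) = 525135.42 cm³
ΣAȲ = (7700.00)(27.50) + (1187.91)(27.50) = 244417.65 cm³
X̄ = 525135.42 / 8887.91 = 59.08 cm
Ȳ = 244417.65 / 8887.91 = 27.50 cm

X̄ = 59.08 cm, Ȳ = 27.50 cm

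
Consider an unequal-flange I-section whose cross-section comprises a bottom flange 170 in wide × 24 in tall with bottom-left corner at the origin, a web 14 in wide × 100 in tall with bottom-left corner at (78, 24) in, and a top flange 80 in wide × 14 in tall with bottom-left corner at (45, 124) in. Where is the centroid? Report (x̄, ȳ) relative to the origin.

x̄ = 85.00 in, ȳ = 45.35 in

Part | A | x̄ᵢ | ȳᵢ | A·x̄ᵢ | A·ȳᵢ
bottom flange | 4080.00 | 85.00 | 12.00 | 346800.00 | 48960.00
web | 1400.00 | 85.00 | 74.00 | 119000.00 | 103600.00
top flange | 1120.00 | 85.00 | 131.00 | 95200.00 | 146720.00
Σ | 6600.00 |  |  | 561000.00 | 299280.00
x̄ = 561000.00 / 6600.00 = 85.00 in
ȳ = 299280.00 / 6600.00 = 45.35 in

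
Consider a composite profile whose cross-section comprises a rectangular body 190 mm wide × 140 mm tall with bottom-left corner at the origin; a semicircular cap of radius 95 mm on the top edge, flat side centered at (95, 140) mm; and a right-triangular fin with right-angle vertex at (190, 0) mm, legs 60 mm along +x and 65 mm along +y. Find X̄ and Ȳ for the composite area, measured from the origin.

X̄ = 100.25 mm, Ȳ = 104.40 mm

rectangular body: A = 190 × 140 = 26600.00, centroid at (95.00, 70.00).
semicircular top: A = ½π·95² = 14176.44, centroid at (95.00, 180.32).
triangular fin: A = ½·60·65 = 1950.00, centroid at (210.00, 21.67).
ΣA = 42726.44 mm², ΣAX̄ = 4283261.50 mm³, ΣAȲ = 4460534.49 mm³.
X̄ = 4283261.50/42726.44 = 100.25 mm; Ȳ = 4460534.49/42726.44 = 104.40 mm.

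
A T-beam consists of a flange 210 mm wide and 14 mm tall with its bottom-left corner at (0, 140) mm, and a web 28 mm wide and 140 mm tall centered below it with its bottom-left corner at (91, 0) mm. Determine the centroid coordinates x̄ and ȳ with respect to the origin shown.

x̄ = 105.00 mm, ȳ = 103.00 mm

Part | A | x̄ᵢ | ȳᵢ | A·x̄ᵢ | A·ȳᵢ
web | 3920.00 | 105.00 | 70.00 | 411600.00 | 274400.00
flange | 2940.00 | 105.00 | 147.00 | 308700.00 | 432180.00
Σ | 6860.00 |  |  | 720300.00 | 706580.00
x̄ = 720300.00 / 6860.00 = 105.00 mm
ȳ = 706580.00 / 6860.00 = 103.00 mm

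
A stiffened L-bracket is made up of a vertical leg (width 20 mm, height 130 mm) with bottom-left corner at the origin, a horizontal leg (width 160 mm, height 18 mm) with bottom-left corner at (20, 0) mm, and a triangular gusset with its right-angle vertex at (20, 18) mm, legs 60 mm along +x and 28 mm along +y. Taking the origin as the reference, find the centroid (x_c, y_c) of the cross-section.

Part | A | x̄ᵢ | ȳᵢ | A·x̄ᵢ | A·ȳᵢ
vertical leg | 2600.00 | 10.00 | 65.00 | 26000.00 | 169000.00
horizontal leg | 2880.00 | 100.00 | 9.00 | 288000.00 | 25920.00
gusset | 840.00 | 40.00 | 27.33 | 33600.00 | 22960.00
Σ | 6320.00 |  |  | 347600.00 | 217880.00
x_c = 347600.00 / 6320.00 = 55.00 mm
y_c = 217880.00 / 6320.00 = 34.47 mm

x_c = 55.00 mm, y_c = 34.47 mm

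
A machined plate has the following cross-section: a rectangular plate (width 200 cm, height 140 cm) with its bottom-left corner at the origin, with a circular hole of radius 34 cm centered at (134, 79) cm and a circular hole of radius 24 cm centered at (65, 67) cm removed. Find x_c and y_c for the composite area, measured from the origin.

plate: A = 200 × 140 = 28000.00, centroid at (100.00, 70.00).
hole 1: A = −π·34² = -3631.68, centroid at (134.00, 79.00).
hole 2: A = −π·24² = -1809.56, centroid at (65.00, 67.00).
ΣA = 22558.76 cm², ΣAx_c = 2195733.50 cm³, ΣAy_c = 1551856.85 cm³.
x_c = 2195733.50/22558.76 = 97.33 cm; y_c = 1551856.85/22558.76 = 68.79 cm.

x_c = 97.33 cm, y_c = 68.79 cm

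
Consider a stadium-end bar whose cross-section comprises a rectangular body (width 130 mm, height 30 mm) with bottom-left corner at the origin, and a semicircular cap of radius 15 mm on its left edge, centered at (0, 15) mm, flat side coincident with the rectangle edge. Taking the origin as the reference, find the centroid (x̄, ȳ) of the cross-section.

x̄ = 59.07 mm, ȳ = 15.00 mm

rectangular body: A = 130 × 30 = 3900.00, centroid at (65.00, 15.00).
semicircular end: A = ½π·15² = 353.43, centroid at (-6.37, 15.00).
ΣA = 4253.43 mm², ΣAx̄ = 251250.00 mm³, ΣAȳ = 63801.44 mm³.
x̄ = 251250.00/4253.43 = 59.07 mm; ȳ = 63801.44/4253.43 = 15.00 mm.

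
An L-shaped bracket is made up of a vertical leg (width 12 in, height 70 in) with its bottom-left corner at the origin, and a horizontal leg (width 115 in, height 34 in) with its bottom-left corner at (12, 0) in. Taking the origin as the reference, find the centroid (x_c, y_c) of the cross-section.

vertical leg: A = 12 × 70 = 840.00, centroid at (6.00, 35.00).
horizontal leg: A = 115 × 34 = 3910.00, centroid at (69.50, 17.00).
ΣA = 4750.00 in², ΣAx_c = 276785.00 in³, ΣAy_c = 95870.00 in³.
x_c = 276785.00/4750.00 = 58.27 in; y_c = 95870.00/4750.00 = 20.18 in.

x_c = 58.27 in, y_c = 20.18 in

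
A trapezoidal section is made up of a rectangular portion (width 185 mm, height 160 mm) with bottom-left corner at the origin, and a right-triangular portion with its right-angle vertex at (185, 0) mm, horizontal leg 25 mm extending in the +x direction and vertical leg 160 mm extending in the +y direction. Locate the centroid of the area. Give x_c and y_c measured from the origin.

x_c = 98.88 mm, y_c = 78.31 mm

Part | A | x̄ᵢ | ȳᵢ | A·x̄ᵢ | A·ȳᵢ
rectangular portion | 29600.00 | 92.50 | 80.00 | 2738000.00 | 2368000.00
triangular portion | 2000.00 | 193.33 | 53.33 | 386666.67 | 106666.67
Σ | 31600.00 |  |  | 3124666.67 | 2474666.67
x_c = 3124666.67 / 31600.00 = 98.88 mm
y_c = 2474666.67 / 31600.00 = 78.31 mm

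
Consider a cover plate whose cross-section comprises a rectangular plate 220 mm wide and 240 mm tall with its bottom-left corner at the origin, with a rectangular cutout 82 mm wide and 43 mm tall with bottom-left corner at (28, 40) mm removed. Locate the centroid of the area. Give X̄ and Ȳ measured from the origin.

X̄ = 112.93 mm, Ȳ = 124.19 mm

Part | A | x̄ᵢ | ȳᵢ | A·x̄ᵢ | A·ȳᵢ
plate | 52800.00 | 110.00 | 120.00 | 5808000.00 | 6336000.00
hole | -3526.00 | 69.00 | 61.50 | -243294.00 | -216849.00
Σ | 49274.00 |  |  | 5564706.00 | 6119151.00
X̄ = 5564706.00 / 49274.00 = 112.93 mm
Ȳ = 6119151.00 / 49274.00 = 124.19 mm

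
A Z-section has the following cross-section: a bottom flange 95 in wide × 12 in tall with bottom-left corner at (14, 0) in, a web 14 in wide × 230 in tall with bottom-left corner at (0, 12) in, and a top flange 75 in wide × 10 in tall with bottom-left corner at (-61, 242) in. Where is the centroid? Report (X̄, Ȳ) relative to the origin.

X̄ = 14.68 in, Ȳ = 117.62 in

bottom flange: A = 95 × 12 = 1140.00, centroid at (61.50, 6.00).
web: A = 14 × 230 = 3220.00, centroid at (7.00, 127.00).
top flange: A = 75 × 10 = 750.00, centroid at (-23.50, 247.00).
ΣA = 5110.00 in², ΣAX̄ = 75025.00 in³, ΣAȲ = 601030.00 in³.
X̄ = 75025.00/5110.00 = 14.68 in; Ȳ = 601030.00/5110.00 = 117.62 in.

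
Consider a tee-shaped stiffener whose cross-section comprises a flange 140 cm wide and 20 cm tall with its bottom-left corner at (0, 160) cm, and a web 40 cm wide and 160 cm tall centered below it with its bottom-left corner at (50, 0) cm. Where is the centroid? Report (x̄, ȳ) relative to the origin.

Part | A | x̄ᵢ | ȳᵢ | A·x̄ᵢ | A·ȳᵢ
web | 6400.00 | 70.00 | 80.00 | 448000.00 | 512000.00
flange | 2800.00 | 70.00 | 170.00 | 196000.00 | 476000.00
Σ | 9200.00 |  |  | 644000.00 | 988000.00
x̄ = 644000.00 / 9200.00 = 70.00 cm
ȳ = 988000.00 / 9200.00 = 107.39 cm

x̄ = 70.00 cm, ȳ = 107.39 cm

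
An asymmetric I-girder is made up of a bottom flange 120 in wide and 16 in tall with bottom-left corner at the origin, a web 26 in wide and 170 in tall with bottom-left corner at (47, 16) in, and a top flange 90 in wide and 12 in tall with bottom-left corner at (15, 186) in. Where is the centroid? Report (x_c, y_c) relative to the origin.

x_c = 60.00 in, y_c = 90.18 in

bottom flange: A = 120 × 16 = 1920.00, centroid at (60.00, 8.00).
web: A = 26 × 170 = 4420.00, centroid at (60.00, 101.00).
top flange: A = 90 × 12 = 1080.00, centroid at (60.00, 192.00).
ΣA = 7420.00 in²
ΣAx_c = (1920.00)(60.00) + (4420.00)(60.00) + (1080.00)(60.00) = 445200.00 in³
ΣAy_c = (1920.00)(8.00) + (4420.00)(101.00) + (1080.00)(192.00) = 669140.00 in³
x_c = 445200.00 / 7420.00 = 60.00 in
y_c = 669140.00 / 7420.00 = 90.18 in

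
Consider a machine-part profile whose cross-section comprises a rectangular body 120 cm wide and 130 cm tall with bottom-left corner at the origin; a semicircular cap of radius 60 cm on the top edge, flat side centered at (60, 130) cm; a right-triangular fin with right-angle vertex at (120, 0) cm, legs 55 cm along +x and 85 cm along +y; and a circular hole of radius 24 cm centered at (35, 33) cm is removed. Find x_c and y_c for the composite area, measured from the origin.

x_c = 70.48 cm, y_c = 87.21 cm

Part | A | x̄ᵢ | ȳᵢ | A·x̄ᵢ | A·ȳᵢ
rectangular body | 15600.00 | 60.00 | 65.00 | 936000.00 | 1014000.00
semicircular top | 5654.87 | 60.00 | 155.46 | 339292.01 | 879132.68
triangular fin | 2337.50 | 138.33 | 28.33 | 323354.17 | 66229.17
hole | -1809.56 | 35.00 | 33.00 | -63334.51 | -59715.39
Σ | 21782.81 |  |  | 1535311.67 | 1899646.45
x_c = 1535311.67 / 21782.81 = 70.48 cm
y_c = 1899646.45 / 21782.81 = 87.21 cm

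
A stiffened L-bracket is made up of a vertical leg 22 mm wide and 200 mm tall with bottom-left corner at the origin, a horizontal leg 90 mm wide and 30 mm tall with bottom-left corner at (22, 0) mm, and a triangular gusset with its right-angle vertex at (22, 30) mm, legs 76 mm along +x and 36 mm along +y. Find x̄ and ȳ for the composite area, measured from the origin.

Part | A | x̄ᵢ | ȳᵢ | A·x̄ᵢ | A·ȳᵢ
vertical leg | 4400.00 | 11.00 | 100.00 | 48400.00 | 440000.00
horizontal leg | 2700.00 | 67.00 | 15.00 | 180900.00 | 40500.00
gusset | 1368.00 | 47.33 | 42.00 | 64752.00 | 57456.00
Σ | 8468.00 |  |  | 294052.00 | 537956.00
x̄ = 294052.00 / 8468.00 = 34.73 mm
ȳ = 537956.00 / 8468.00 = 63.53 mm

x̄ = 34.73 mm, ȳ = 63.53 mm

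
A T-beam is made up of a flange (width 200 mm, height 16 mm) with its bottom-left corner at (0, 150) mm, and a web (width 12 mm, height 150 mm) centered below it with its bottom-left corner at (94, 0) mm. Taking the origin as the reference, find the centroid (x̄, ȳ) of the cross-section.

web: A = 12 × 150 = 1800.00, centroid at (100.00, 75.00).
flange: A = 200 × 16 = 3200.00, centroid at (100.00, 158.00).
ΣA = 5000.00 mm², ΣAx̄ = 500000.00 mm³, ΣAȳ = 640600.00 mm³.
x̄ = 500000.00/5000.00 = 100.00 mm; ȳ = 640600.00/5000.00 = 128.12 mm.

x̄ = 100.00 mm, ȳ = 128.12 mm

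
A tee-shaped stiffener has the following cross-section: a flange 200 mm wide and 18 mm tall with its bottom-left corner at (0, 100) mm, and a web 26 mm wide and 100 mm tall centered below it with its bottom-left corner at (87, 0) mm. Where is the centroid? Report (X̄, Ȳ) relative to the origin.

web: A = 26 × 100 = 2600.00, centroid at (100.00, 50.00).
flange: A = 200 × 18 = 3600.00, centroid at (100.00, 109.00).
ΣA = 6200.00 mm²
ΣAX̄ = (2600.00)(100.00) + (3600.00)(100.00) = 620000.00 mm³
ΣAȲ = (2600.00)(50.00) + (3600.00)(109.00) = 522400.00 mm³
X̄ = 620000.00 / 6200.00 = 100.00 mm
Ȳ = 522400.00 / 6200.00 = 84.26 mm

X̄ = 100.00 mm, Ȳ = 84.26 mm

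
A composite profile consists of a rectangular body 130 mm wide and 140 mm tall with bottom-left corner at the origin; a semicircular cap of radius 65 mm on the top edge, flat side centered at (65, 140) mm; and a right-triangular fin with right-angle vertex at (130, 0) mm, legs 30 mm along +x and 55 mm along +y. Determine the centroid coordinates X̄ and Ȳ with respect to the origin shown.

X̄ = 67.41 mm, Ȳ = 93.58 mm

rectangular body: A = 130 × 140 = 18200.00, centroid at (65.00, 70.00).
semicircular top: A = ½π·65² = 6636.61, centroid at (65.00, 167.59).
triangular fin: A = ½·30·55 = 825.00, centroid at (140.00, 18.33).
ΣA = 25661.61 mm²
ΣAX̄ = (18200.00)(65.00) + (6636.61)(65.00) + (825.00)(140.00) = 1729879.94 mm³
ΣAȲ = (18200.00)(70.00) + (6636.61)(167.59) + (825.00)(18.33) = 2401334.36 mm³
X̄ = 1729879.94 / 25661.61 = 67.41 mm
Ȳ = 2401334.36 / 25661.61 = 93.58 mm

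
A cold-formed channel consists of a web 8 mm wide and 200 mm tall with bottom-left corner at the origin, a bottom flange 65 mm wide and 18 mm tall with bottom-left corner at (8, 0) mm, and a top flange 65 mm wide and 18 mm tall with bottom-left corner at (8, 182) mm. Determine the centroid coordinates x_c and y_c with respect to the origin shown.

Part | A | x̄ᵢ | ȳᵢ | A·x̄ᵢ | A·ȳᵢ
web | 1600.00 | 4.00 | 100.00 | 6400.00 | 160000.00
bottom flange | 1170.00 | 40.50 | 9.00 | 47385.00 | 10530.00
top flange | 1170.00 | 40.50 | 191.00 | 47385.00 | 223470.00
Σ | 3940.00 |  |  | 101170.00 | 394000.00
x_c = 101170.00 / 3940.00 = 25.68 mm
y_c = 394000.00 / 3940.00 = 100.00 mm

x_c = 25.68 mm, y_c = 100.00 mm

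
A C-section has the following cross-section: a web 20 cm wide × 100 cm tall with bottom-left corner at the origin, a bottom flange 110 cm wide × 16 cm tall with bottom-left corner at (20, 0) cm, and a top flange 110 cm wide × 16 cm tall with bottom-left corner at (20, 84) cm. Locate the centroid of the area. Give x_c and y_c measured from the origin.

web: A = 20 × 100 = 2000.00, centroid at (10.00, 50.00).
bottom flange: A = 110 × 16 = 1760.00, centroid at (75.00, 8.00).
top flange: A = 110 × 16 = 1760.00, centroid at (75.00, 92.00).
ΣA = 5520.00 cm²
ΣAx_c = (2000.00)(10.00) + (1760.00)(75.00) + (1760.00)(75.00) = 284000.00 cm³
ΣAy_c = (2000.00)(50.00) + (1760.00)(8.00) + (1760.00)(92.00) = 276000.00 cm³
x_c = 284000.00 / 5520.00 = 51.45 cm
y_c = 276000.00 / 5520.00 = 50.00 cm

x_c = 51.45 cm, y_c = 50.00 cm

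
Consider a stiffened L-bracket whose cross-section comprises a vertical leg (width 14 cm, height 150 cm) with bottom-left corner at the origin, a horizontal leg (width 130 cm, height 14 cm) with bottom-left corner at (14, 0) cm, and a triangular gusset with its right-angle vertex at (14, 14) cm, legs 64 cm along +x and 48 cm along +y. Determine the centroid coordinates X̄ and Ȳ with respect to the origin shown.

vertical leg: A = 14 × 150 = 2100.00, centroid at (7.00, 75.00).
horizontal leg: A = 130 × 14 = 1820.00, centroid at (79.00, 7.00).
gusset: A = ½·64·48 = 1536.00, centroid at (35.33, 30.00).
ΣA = 5456.00 cm²
ΣAX̄ = (2100.00)(7.00) + (1820.00)(79.00) + (1536.00)(35.33) = 212752.00 cm³
ΣAȲ = (2100.00)(75.00) + (1820.00)(7.00) + (1536.00)(30.00) = 216320.00 cm³
X̄ = 212752.00 / 5456.00 = 38.99 cm
Ȳ = 216320.00 / 5456.00 = 39.65 cm

X̄ = 38.99 cm, Ȳ = 39.65 cm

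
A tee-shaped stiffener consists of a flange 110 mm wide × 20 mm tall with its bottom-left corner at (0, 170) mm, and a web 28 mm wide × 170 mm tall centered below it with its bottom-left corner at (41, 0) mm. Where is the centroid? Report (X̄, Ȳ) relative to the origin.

X̄ = 55.00 mm, Ȳ = 115.03 mm

Part | A | x̄ᵢ | ȳᵢ | A·x̄ᵢ | A·ȳᵢ
web | 4760.00 | 55.00 | 85.00 | 261800.00 | 404600.00
flange | 2200.00 | 55.00 | 180.00 | 121000.00 | 396000.00
Σ | 6960.00 |  |  | 382800.00 | 800600.00
X̄ = 382800.00 / 6960.00 = 55.00 mm
Ȳ = 800600.00 / 6960.00 = 115.03 mm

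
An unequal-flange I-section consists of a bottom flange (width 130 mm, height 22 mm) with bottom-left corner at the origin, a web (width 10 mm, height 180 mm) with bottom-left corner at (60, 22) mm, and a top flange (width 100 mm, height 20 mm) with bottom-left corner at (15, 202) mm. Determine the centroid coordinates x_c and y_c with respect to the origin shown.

x_c = 65.00 mm, y_c = 98.66 mm

bottom flange: A = 130 × 22 = 2860.00, centroid at (65.00, 11.00).
web: A = 10 × 180 = 1800.00, centroid at (65.00, 112.00).
top flange: A = 100 × 20 = 2000.00, centroid at (65.00, 212.00).
ΣA = 6660.00 mm²
ΣAx_c = (2860.00)(65.00) + (1800.00)(65.00) + (2000.00)(65.00) = 432900.00 mm³
ΣAy_c = (2860.00)(11.00) + (1800.00)(112.00) + (2000.00)(212.00) = 657060.00 mm³
x_c = 432900.00 / 6660.00 = 65.00 mm
y_c = 657060.00 / 6660.00 = 98.66 mm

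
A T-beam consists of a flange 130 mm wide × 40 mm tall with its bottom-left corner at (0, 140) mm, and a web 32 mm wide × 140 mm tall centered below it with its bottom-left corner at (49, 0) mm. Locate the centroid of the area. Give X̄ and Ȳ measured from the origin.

web: A = 32 × 140 = 4480.00, centroid at (65.00, 70.00).
flange: A = 130 × 40 = 5200.00, centroid at (65.00, 160.00).
ΣA = 9680.00 mm²
ΣAX̄ = (4480.00)(65.00) + (5200.00)(65.00) = 629200.00 mm³
ΣAȲ = (4480.00)(70.00) + (5200.00)(160.00) = 1145600.00 mm³
X̄ = 629200.00 / 9680.00 = 65.00 mm
Ȳ = 1145600.00 / 9680.00 = 118.35 mm

X̄ = 65.00 mm, Ȳ = 118.35 mm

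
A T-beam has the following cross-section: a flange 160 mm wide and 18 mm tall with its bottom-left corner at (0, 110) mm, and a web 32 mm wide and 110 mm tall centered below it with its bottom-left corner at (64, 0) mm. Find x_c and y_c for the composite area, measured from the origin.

x_c = 80.00 mm, y_c = 83.80 mm

web: A = 32 × 110 = 3520.00, centroid at (80.00, 55.00).
flange: A = 160 × 18 = 2880.00, centroid at (80.00, 119.00).
ΣA = 6400.00 mm², ΣAx_c = 512000.00 mm³, ΣAy_c = 536320.00 mm³.
x_c = 512000.00/6400.00 = 80.00 mm; y_c = 536320.00/6400.00 = 83.80 mm.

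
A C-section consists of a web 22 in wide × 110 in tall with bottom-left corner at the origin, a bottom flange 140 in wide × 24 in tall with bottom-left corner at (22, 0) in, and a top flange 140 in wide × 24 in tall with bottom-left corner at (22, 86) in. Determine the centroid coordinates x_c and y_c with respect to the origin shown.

web: A = 22 × 110 = 2420.00, centroid at (11.00, 55.00).
bottom flange: A = 140 × 24 = 3360.00, centroid at (92.00, 12.00).
top flange: A = 140 × 24 = 3360.00, centroid at (92.00, 98.00).
ΣA = 9140.00 in², ΣAx_c = 644860.00 in³, ΣAy_c = 502700.00 in³.
x_c = 644860.00/9140.00 = 70.55 in; y_c = 502700.00/9140.00 = 55.00 in.

x_c = 70.55 in, y_c = 55.00 in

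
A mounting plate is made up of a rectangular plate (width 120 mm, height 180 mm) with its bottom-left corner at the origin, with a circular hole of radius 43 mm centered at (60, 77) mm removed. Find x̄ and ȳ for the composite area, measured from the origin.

x̄ = 60.00 mm, ȳ = 94.78 mm

Part | A | x̄ᵢ | ȳᵢ | A·x̄ᵢ | A·ȳᵢ
plate | 21600.00 | 60.00 | 90.00 | 1296000.00 | 1944000.00
hole | -5808.80 | 60.00 | 77.00 | -348528.29 | -447277.97
Σ | 15791.20 |  |  | 947471.71 | 1496722.03
x̄ = 947471.71 / 15791.20 = 60.00 mm
ȳ = 1496722.03 / 15791.20 = 94.78 mm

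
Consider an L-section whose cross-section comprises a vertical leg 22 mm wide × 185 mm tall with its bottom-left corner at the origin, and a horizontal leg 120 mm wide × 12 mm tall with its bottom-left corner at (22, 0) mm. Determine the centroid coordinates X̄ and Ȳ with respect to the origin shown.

vertical leg: A = 22 × 185 = 4070.00, centroid at (11.00, 92.50).
horizontal leg: A = 120 × 12 = 1440.00, centroid at (82.00, 6.00).
ΣA = 5510.00 mm²
ΣAX̄ = (4070.00)(11.00) + (1440.00)(82.00) = 162850.00 mm³
ΣAȲ = (4070.00)(92.50) + (1440.00)(6.00) = 385115.00 mm³
X̄ = 162850.00 / 5510.00 = 29.56 mm
Ȳ = 385115.00 / 5510.00 = 69.89 mm

X̄ = 29.56 mm, Ȳ = 69.89 mm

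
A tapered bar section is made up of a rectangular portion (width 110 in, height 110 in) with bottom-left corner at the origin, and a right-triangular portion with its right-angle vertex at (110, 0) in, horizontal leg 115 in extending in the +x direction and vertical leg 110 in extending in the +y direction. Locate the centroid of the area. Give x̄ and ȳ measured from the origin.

x̄ = 87.04 in, ȳ = 48.71 in

Part | A | x̄ᵢ | ȳᵢ | A·x̄ᵢ | A·ȳᵢ
rectangular portion | 12100.00 | 55.00 | 55.00 | 665500.00 | 665500.00
triangular portion | 6325.00 | 148.33 | 36.67 | 938208.33 | 231916.67
Σ | 18425.00 |  |  | 1603708.33 | 897416.67
x̄ = 1603708.33 / 18425.00 = 87.04 in
ȳ = 897416.67 / 18425.00 = 48.71 in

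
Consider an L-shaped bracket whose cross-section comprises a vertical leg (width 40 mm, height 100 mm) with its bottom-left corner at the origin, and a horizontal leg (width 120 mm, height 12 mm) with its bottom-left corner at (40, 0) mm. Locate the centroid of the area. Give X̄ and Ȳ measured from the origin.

Part | A | x̄ᵢ | ȳᵢ | A·x̄ᵢ | A·ȳᵢ
vertical leg | 4000.00 | 20.00 | 50.00 | 80000.00 | 200000.00
horizontal leg | 1440.00 | 100.00 | 6.00 | 144000.00 | 8640.00
Σ | 5440.00 |  |  | 224000.00 | 208640.00
X̄ = 224000.00 / 5440.00 = 41.18 mm
Ȳ = 208640.00 / 5440.00 = 38.35 mm

X̄ = 41.18 mm, Ȳ = 38.35 mm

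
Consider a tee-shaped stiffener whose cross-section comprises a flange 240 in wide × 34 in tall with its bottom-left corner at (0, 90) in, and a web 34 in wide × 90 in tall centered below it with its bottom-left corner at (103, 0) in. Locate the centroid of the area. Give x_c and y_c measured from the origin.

x_c = 120.00 in, y_c = 90.09 in

Part | A | x̄ᵢ | ȳᵢ | A·x̄ᵢ | A·ȳᵢ
web | 3060.00 | 120.00 | 45.00 | 367200.00 | 137700.00
flange | 8160.00 | 120.00 | 107.00 | 979200.00 | 873120.00
Σ | 11220.00 |  |  | 1346400.00 | 1010820.00
x_c = 1346400.00 / 11220.00 = 120.00 in
y_c = 1010820.00 / 11220.00 = 90.09 in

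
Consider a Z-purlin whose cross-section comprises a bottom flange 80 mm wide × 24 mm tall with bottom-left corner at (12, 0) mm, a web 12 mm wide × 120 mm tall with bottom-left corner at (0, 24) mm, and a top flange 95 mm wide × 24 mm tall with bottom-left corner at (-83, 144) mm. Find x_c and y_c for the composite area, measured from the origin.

bottom flange: A = 80 × 24 = 1920.00, centroid at (52.00, 12.00).
web: A = 12 × 120 = 1440.00, centroid at (6.00, 84.00).
top flange: A = 95 × 24 = 2280.00, centroid at (-35.50, 156.00).
ΣA = 5640.00 mm²
ΣAx_c = (1920.00)(52.00) + (1440.00)(6.00) + (2280.00)(-35.50) = 27540.00 mm³
ΣAy_c = (1920.00)(12.00) + (1440.00)(84.00) + (2280.00)(156.00) = 499680.00 mm³
x_c = 27540.00 / 5640.00 = 4.88 mm
y_c = 499680.00 / 5640.00 = 88.60 mm

x_c = 4.88 mm, y_c = 88.60 mm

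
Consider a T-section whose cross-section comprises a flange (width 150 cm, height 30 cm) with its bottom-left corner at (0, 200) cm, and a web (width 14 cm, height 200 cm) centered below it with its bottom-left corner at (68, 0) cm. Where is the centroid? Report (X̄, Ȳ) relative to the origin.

X̄ = 75.00 cm, Ȳ = 170.89 cm

web: A = 14 × 200 = 2800.00, centroid at (75.00, 100.00).
flange: A = 150 × 30 = 4500.00, centroid at (75.00, 215.00).
ΣA = 7300.00 cm²
ΣAX̄ = (2800.00)(75.00) + (4500.00)(75.00) = 547500.00 cm³
ΣAȲ = (2800.00)(100.00) + (4500.00)(215.00) = 1247500.00 cm³
X̄ = 547500.00 / 7300.00 = 75.00 cm
Ȳ = 1247500.00 / 7300.00 = 170.89 cm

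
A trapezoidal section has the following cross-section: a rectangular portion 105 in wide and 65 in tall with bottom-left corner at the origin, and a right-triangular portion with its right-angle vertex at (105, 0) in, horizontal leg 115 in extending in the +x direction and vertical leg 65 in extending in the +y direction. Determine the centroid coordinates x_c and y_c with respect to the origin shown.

x_c = 84.64 in, y_c = 28.67 in

rectangular portion: A = 105 × 65 = 6825.00, centroid at (52.50, 32.50).
triangular portion: A = ½·115·65 = 3737.50, centroid at (143.33, 21.67).
ΣA = 10562.50 in², ΣAx_c = 894020.83 in³, ΣAy_c = 302791.67 in³.
x_c = 894020.83/10562.50 = 84.64 in; y_c = 302791.67/10562.50 = 28.67 in.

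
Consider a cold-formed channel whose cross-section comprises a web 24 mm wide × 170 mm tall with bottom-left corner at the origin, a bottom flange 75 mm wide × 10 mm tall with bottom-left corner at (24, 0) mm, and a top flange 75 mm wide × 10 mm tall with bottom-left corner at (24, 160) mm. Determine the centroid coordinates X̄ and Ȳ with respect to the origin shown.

Part | A | x̄ᵢ | ȳᵢ | A·x̄ᵢ | A·ȳᵢ
web | 4080.00 | 12.00 | 85.00 | 48960.00 | 346800.00
bottom flange | 750.00 | 61.50 | 5.00 | 46125.00 | 3750.00
top flange | 750.00 | 61.50 | 165.00 | 46125.00 | 123750.00
Σ | 5580.00 |  |  | 141210.00 | 474300.00
X̄ = 141210.00 / 5580.00 = 25.31 mm
Ȳ = 474300.00 / 5580.00 = 85.00 mm

X̄ = 25.31 mm, Ȳ = 85.00 mm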